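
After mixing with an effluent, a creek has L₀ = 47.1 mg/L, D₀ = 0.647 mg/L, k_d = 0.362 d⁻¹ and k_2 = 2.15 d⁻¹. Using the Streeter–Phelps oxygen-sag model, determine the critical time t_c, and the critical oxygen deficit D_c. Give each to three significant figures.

t_c ≈ 0.957 d; D_c ≈ 5.61 mg/L

t_c = [1/(k_2−k_d)] ln[(k_2/k_d)(1 − D₀(k_2−k_d)/(k_d L₀))]
= [1/(2.15−0.362)] ln[(2.15/0.362)(1 − 0.647×1.788/(0.362×47.1))]
= (1/1.788) ln[5.939 × 0.9322] = 0.5593 × ln(5.536) = 0.5593 × 1.711 = 0.9571 d.
L(t_c) = L₀ e^(−k_d t_c) = 47.1 × 0.7072 = 33.31 mg/L, and at the critical point k_2 D_c = k_d L, so D_c = (0.362/2.15) × 33.31 = 5.608 mg/L.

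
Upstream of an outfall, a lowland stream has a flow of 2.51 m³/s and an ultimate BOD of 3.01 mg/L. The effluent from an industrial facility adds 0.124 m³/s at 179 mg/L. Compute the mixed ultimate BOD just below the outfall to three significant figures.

Flow-weighted mixing: C = (Q_r C_r + Q_w C_w)/(Q_r + Q_w)
= (2.51×3.01 + 0.124×179)/(2.51 + 0.124) = 29.75/2.634 = 11.30 mg/L.

11.3 mg/L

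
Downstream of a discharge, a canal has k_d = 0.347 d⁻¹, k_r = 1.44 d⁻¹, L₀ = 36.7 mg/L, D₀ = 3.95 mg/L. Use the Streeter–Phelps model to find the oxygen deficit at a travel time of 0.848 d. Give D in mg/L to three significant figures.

k_d L₀/(k_r−k_d) = 0.347×36.7/(1.44−0.347) = 12.73/1.093 = 11.65 mg/L.
e^(−k_d t) = e^(−0.347×0.8480) = 0.7451; e^(−k_r t) = e^(−1.44×0.8480) = 0.2949.
D = 11.65 × (0.7451 − 0.2949) + 3.95 × 0.2949 = 5.245 + 1.165 = 6.410 mg/L.

D ≈ 6.41 mg/L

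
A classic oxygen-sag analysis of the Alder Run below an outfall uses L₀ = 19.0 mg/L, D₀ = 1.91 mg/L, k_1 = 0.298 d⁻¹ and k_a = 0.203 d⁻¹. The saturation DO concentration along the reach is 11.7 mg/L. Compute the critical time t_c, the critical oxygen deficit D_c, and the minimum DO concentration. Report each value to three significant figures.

With k_a/k_1 = 0.6812 and 1 − D₀(k_a−k_1)/(k_1 L₀) = 1.032,
t_c = ln(0.6812 × 1.032) / (0.203 − 0.298) = ln(0.7030) / -0.09500 = -0.3523/-0.09500 = 3.709 d.
L(t_c) = L₀ e^(−k_1 t_c) = 19.0 × 0.3311 = 6.291 mg/L, and at the critical point k_a D_c = k_1 L, so D_c = (0.298/0.203) × 6.291 = 9.236 mg/L.
Minimum DO = C_s − D_c = 11.7 − 9.236 = 2.464 mg/L.

t_c ≈ 3.71 d; D_c ≈ 9.24 mg/L; min DO ≈ 2.46 mg/L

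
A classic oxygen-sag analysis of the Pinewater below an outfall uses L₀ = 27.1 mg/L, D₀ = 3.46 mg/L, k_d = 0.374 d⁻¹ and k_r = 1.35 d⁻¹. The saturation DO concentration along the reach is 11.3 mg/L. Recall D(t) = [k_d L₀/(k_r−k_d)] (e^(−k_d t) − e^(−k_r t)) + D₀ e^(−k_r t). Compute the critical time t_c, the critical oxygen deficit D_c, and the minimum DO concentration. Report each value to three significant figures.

With k_r/k_d = 3.610 and 1 − D₀(k_r−k_d)/(k_d L₀) = 0.6668,
t_c = ln(3.610 × 0.6668) / (1.35 − 0.374) = ln(2.407) / 0.9760 = 0.8784/0.9760 = 0.9000 d.
L(t_c) = L₀ e^(−k_d t_c) = 27.1 × 0.7142 = 19.35 mg/L, and at the critical point k_r D_c = k_d L, so D_c = (0.374/1.35) × 19.35 = 5.362 mg/L.
Minimum DO = C_s − D_c = 11.3 − 5.362 = 5.938 mg/L.

t_c ≈ 0.900 d; D_c ≈ 5.36 mg/L; min DO ≈ 5.94 mg/L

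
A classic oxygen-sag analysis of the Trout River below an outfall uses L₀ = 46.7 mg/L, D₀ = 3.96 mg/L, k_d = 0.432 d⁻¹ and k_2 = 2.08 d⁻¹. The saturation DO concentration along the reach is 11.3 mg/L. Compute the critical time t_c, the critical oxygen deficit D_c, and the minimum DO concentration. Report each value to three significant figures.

t_c ≈ 0.717 d; D_c ≈ 7.12 mg/L; min DO ≈ 4.18 mg/L

t_c = [1/(k_2−k_d)] ln[(k_2/k_d)(1 − D₀(k_2−k_d)/(k_d L₀))]
= [1/(2.08−0.432)] ln[(2.08/0.432)(1 − 3.96×1.648/(0.432×46.7))]
= (1/1.648) ln[4.815 × 0.6765] = 0.6068 × ln(3.257) = 0.6068 × 1.181 = 0.7166 d.
L(t_c) = L₀ e^(−k_d t_c) = 46.7 × 0.7338 = 34.27 mg/L, and at the critical point k_2 D_c = k_d L, so D_c = (0.432/2.08) × 34.27 = 7.117 mg/L.
Minimum DO = C_s − D_c = 11.3 − 7.117 = 4.183 mg/L.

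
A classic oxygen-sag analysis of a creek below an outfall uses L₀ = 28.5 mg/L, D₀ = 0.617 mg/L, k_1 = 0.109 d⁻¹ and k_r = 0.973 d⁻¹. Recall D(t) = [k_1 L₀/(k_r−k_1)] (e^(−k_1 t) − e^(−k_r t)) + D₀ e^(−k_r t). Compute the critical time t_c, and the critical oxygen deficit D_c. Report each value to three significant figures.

t_c = [1/(k_r−k_1)] ln[(k_r/k_1)(1 − D₀(k_r−k_1)/(k_1 L₀))]
= [1/(0.973−0.109)] ln[(0.973/0.109)(1 − 0.617×0.8640/(0.109×28.5))]
= (1/0.8640) ln[8.927 × 0.8284] = 1.157 × ln(7.395) = 1.157 × 2.001 = 2.316 d.
L(t_c) = L₀ e^(−k_1 t_c) = 28.5 × 0.7769 = 22.14 mg/L, and at the critical point k_r D_c = k_1 L, so D_c = (0.109/0.973) × 22.14 = 2.480 mg/L.

t_c ≈ 2.32 d; D_c ≈ 2.48 mg/L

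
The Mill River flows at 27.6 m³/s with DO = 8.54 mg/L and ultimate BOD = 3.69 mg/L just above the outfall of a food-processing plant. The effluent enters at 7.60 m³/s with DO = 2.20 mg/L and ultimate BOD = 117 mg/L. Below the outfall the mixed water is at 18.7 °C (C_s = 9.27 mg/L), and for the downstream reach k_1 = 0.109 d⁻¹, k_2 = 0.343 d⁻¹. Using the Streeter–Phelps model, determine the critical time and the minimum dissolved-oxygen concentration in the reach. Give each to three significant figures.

t_c ≈ 4.15 d; minimum DO ≈ 3.58 mg/L

Mixed DO = (27.6×8.54 + 7.60×2.20)/(27.6+7.60) = 252.4/35.20 = 7.171 mg/L.
Mixed L₀ = (27.6×3.69 + 7.60×117)/(35.20) = 991.0/35.20 = 28.15 mg/L.
Initial deficit D₀ = C_s − DO₀ = 9.27 − 7.171 = 2.099 mg/L.
t_c = (1/0.2340) ln[(0.343/0.109)(1 − 2.099×0.2340/(0.109×28.15))] = 4.274 × ln(2.643) = 4.154 d.
D_c = (0.109/0.343) × 28.15 × e^(−0.109×4.154) = 0.3178 × 28.15 × 0.6359 = 5.689 mg/L.
Minimum DO = 9.27 − 5.689 = 3.581 mg/L.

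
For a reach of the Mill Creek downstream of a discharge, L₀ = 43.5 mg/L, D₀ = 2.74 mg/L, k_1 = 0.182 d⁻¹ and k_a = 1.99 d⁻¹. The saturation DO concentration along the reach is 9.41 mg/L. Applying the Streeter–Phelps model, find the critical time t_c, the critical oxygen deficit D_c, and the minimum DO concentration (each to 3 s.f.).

t_c ≈ 0.779 d; D_c ≈ 3.45 mg/L; min DO ≈ 5.96 mg/L

With k_a/k_1 = 10.93 and 1 − D₀(k_a−k_1)/(k_1 L₀) = 0.3743,
t_c = ln(10.93 × 0.3743) / (1.99 − 0.182) = ln(4.092) / 1.808 = 1.409/1.808 = 0.7794 d.
L(t_c) = L₀ e^(−k_1 t_c) = 43.5 × 0.8678 = 37.75 mg/L, and at the critical point k_a D_c = k_1 L, so D_c = (0.182/1.99) × 37.75 = 3.452 mg/L.
Minimum DO = C_s − D_c = 9.41 − 3.452 = 5.958 mg/L.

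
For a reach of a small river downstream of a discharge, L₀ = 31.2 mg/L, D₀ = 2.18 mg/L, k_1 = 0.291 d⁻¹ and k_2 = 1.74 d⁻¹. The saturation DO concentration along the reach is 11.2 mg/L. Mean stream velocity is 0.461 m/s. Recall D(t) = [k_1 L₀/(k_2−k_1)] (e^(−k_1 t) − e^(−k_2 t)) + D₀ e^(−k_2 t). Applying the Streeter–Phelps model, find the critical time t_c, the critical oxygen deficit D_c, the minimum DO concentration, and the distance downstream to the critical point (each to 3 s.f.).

t_c ≈ 0.939 d; D_c ≈ 3.97 mg/L; min DO ≈ 7.23 mg/L; x_c ≈ 37.4 km

With k_2/k_1 = 5.979 and 1 − D₀(k_2−k_1)/(k_1 L₀) = 0.6521,
t_c = ln(5.979 × 0.6521) / (1.74 − 0.291) = ln(3.899) / 1.449 = 1.361/1.449 = 0.9391 d.
L(t_c) = L₀ e^(−k_1 t_c) = 31.2 × 0.7609 = 23.74 mg/L, and at the critical point k_2 D_c = k_1 L, so D_c = (0.291/1.74) × 23.74 = 3.970 mg/L.
Minimum DO = C_s − D_c = 11.2 − 3.970 = 7.230 mg/L.
x_c = v t_c = 0.461 m/s × 0.9391 d × 86400 s/d = 37400 m ≈ 37.4 km.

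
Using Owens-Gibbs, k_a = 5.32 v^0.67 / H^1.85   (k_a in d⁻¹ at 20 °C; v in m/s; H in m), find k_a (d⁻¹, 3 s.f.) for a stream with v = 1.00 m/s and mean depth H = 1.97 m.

k_a = 5.32 × 1.00^0.67 / 1.97^1.85 = 5.32 × 1.000 / 3.506 = 1.518 d⁻¹.

k_a ≈ 1.52 d⁻¹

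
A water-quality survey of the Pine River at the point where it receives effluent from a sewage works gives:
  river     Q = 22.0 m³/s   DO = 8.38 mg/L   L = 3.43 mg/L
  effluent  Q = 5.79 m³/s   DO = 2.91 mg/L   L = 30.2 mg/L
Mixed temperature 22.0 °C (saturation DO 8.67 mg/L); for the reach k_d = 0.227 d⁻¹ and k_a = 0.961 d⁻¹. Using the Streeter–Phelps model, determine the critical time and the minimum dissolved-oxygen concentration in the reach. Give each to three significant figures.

t_c ≈ 0.985 d; minimum DO ≈ 6.97 mg/L

Mixed DO = (22.0×8.38 + 5.79×2.91)/(22.0+5.79) = 201.2/27.79 = 7.240 mg/L.
Mixed L₀ = (22.0×3.43 + 5.79×30.2)/(27.79) = 250.3/27.79 = 9.007 mg/L.
Initial deficit D₀ = C_s − DO₀ = 8.67 − 7.240 = 1.430 mg/L.
t_c = (1/0.7340) ln[(0.961/0.227)(1 − 1.430×0.7340/(0.227×9.007))] = 1.362 × ln(2.061) = 0.9851 d.
D_c = (0.227/0.961) × 9.007 × e^(−0.227×0.9851) = 0.2362 × 9.007 × 0.7996 = 1.701 mg/L.
Minimum DO = 8.67 − 1.701 = 6.969 mg/L.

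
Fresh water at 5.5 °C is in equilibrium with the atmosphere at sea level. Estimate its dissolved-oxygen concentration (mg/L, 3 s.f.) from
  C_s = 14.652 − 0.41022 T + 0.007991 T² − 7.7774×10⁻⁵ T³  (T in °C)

C_s ≈ 12.6 mg/L

C_s = 14.652 − 0.41022×5.5 + 0.007991×5.5² − 7.7774×10⁻⁵×5.5³ = 12.62 mg/L.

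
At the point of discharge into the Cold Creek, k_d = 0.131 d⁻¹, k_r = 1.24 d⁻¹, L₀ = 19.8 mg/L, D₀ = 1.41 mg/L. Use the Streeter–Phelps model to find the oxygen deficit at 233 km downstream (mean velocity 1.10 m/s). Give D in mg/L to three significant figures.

D ≈ 1.65 mg/L

Travel time t = x/v = 233 km / (1.10 m/s) = 233000 m / 1.10 m/s = 211800 s = 2.452 d.
k_d L₀/(k_r−k_d) = 0.131×19.8/(1.24−0.131) = 2.594/1.109 = 2.339 mg/L.
e^(−k_d t) = e^(−0.131×2.452) = 0.7253; e^(−k_r t) = e^(−1.24×2.452) = 0.04784.
D = 2.339 × (0.7253 − 0.04784) + 1.41 × 0.04784 = 1.585 + 0.06745 = 1.652 mg/L.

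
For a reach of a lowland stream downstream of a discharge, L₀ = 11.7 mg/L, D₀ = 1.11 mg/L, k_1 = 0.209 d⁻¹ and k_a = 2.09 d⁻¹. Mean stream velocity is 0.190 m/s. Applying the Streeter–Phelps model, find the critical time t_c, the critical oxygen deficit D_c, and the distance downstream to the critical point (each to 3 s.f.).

At the critical point dD/dt = 0, so k_1 L₀ e^(−k_1 t) = k_a D. Substituting D(t) from the Streeter–Phelps equation and solving for t gives
t_c = ln[(k_a/k_1)(1 − D₀(k_a−k_1)/(k_1 L₀))] / (k_a−k_1).
Here k_a−k_1 = 1.881 d⁻¹ and 1 − D₀(k_a−k_1)/(k_1 L₀) = 1 − 1.11×1.881/(0.209×11.7) = 0.1462, so
t_c = ln(10.00 × 0.1462) / 1.881 = 0.3795 / 1.881 = 0.2017 d.
L(t_c) = L₀ e^(−k_1 t_c) = 11.7 × 0.9587 = 11.22 mg/L, and at the critical point k_a D_c = k_1 L, so D_c = (0.209/2.09) × 11.22 = 1.122 mg/L.
x_c = v t_c = 0.190 m/s × 0.2017 d × 86400 s/d = 3312 m ≈ 3.31 km.

t_c ≈ 0.202 d; D_c ≈ 1.12 mg/L; x_c ≈ 3.31 km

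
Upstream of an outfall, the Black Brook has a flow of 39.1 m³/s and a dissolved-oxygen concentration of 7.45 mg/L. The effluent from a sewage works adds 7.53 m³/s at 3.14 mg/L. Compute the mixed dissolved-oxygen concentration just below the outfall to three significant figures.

6.75 mg/L

Flow-weighted mixing: C = (Q_r C_r + Q_w C_w)/(Q_r + Q_w)
= (39.1×7.45 + 7.53×3.14)/(39.1 + 7.53) = 314.9/46.63 = 6.754 mg/L.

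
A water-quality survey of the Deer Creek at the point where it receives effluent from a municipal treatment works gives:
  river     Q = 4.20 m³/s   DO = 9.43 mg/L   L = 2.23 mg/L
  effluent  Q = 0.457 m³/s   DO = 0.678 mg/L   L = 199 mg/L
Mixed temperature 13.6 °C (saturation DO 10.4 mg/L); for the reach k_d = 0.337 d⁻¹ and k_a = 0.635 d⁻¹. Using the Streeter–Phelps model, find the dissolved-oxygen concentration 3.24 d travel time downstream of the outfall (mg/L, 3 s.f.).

DO ≈ 5.10 mg/L

Mixed DO = (4.20×9.43 + 0.457×0.678)/(4.20+0.457) = 39.92/4.657 = 8.571 mg/L.
Mixed L₀ = (4.20×2.23 + 0.457×199)/(4.657) = 100.3/4.657 = 21.54 mg/L.
Initial deficit D₀ = C_s − DO₀ = 10.4 − 8.571 = 1.829 mg/L.
D(3.24) = [0.337×21.54/(0.635−0.337)](e^(−0.337×3.24) − e^(−0.635×3.24)) + 1.829 e^(−0.635×3.24)
= 24.36 × (0.3356 − 0.1278) + 1.829 × 0.1278 = 5.295 mg/L.
DO = 10.4 − 5.295 = 5.105 mg/L.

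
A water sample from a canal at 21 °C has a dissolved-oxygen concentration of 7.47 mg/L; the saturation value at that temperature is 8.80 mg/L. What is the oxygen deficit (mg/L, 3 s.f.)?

D ≈ 1.33 mg/L

D = C_s − C = 8.80 − 7.47 = 1.33 mg/L.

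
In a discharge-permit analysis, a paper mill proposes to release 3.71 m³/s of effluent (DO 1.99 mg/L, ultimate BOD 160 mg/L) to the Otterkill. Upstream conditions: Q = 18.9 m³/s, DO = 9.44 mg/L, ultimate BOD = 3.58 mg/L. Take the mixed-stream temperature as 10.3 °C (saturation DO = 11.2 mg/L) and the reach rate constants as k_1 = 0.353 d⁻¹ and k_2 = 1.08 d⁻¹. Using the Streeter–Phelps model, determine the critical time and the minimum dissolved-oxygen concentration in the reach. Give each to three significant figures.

t_c ≈ 1.21 d; minimum DO ≈ 4.97 mg/L

Mixed DO = (18.9×9.44 + 3.71×1.99)/(18.9+3.71) = 185.8/22.61 = 8.218 mg/L.
Mixed L₀ = (18.9×3.58 + 3.71×160)/(22.61) = 661.3/22.61 = 29.25 mg/L.
Initial deficit D₀ = C_s − DO₀ = 11.2 − 8.218 = 2.982 mg/L.
t_c = (1/0.7270) ln[(1.08/0.353)(1 − 2.982×0.7270/(0.353×29.25))] = 1.376 × ln(2.417) = 1.214 d.
D_c = (0.353/1.08) × 29.25 × e^(−0.353×1.214) = 0.3269 × 29.25 × 0.6515 = 6.228 mg/L.
Minimum DO = 11.2 − 6.228 = 4.972 mg/L.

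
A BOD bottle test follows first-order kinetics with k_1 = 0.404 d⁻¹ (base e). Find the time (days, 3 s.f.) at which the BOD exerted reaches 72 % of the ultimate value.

t ≈ 3.15 d

y/L₀ = 1 − e^(−k_1 t) = 0.72 ⇒ e^(−k_1 t) = 0.280
t = −ln(0.280) / 0.404 = 1.273 / 0.404 = 3.151 d.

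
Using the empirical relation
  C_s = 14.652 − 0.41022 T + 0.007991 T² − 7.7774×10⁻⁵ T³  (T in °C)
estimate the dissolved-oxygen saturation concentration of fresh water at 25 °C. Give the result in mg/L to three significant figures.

C_s = 14.652 − 0.41022×25 + 0.007991×25² − 7.7774×10⁻⁵×25³ = 8.176 mg/L.

C_s ≈ 8.18 mg/L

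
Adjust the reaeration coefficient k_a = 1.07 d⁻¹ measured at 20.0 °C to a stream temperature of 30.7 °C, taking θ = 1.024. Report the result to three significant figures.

k_a ≈ 1.38 d⁻¹

k_a(T₂) = k_a(T₁) · θ^(T₂−T₁) = 1.07 × 1.024^(30.7−20.0)
= 1.07 × 1.024^10.7 = 1.07 × 1.289 = 1.379 d⁻¹.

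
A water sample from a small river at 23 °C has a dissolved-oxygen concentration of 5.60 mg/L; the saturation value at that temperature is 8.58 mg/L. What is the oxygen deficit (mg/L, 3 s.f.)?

D = C_s − C = 8.58 − 5.60 = 2.98 mg/L.

D ≈ 2.98 mg/L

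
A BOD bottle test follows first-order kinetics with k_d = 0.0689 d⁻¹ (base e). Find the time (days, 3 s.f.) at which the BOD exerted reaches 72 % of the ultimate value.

t ≈ 18.5 d

y/L₀ = 1 − e^(−k_d t) = 0.72 ⇒ e^(−k_d t) = 0.280
t = −ln(0.280) / 0.0689 = 1.273 / 0.0689 = 18.48 d.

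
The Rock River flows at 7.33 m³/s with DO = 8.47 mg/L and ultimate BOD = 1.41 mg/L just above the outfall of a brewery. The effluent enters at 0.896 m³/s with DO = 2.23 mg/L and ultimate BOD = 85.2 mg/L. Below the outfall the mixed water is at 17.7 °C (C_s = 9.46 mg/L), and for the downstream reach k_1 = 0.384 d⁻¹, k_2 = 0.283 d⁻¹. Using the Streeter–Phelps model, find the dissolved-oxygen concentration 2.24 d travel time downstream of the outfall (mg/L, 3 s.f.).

Mixed DO = (7.33×8.47 + 0.896×2.23)/(7.33+0.896) = 64.08/8.226 = 7.790 mg/L.
Mixed L₀ = (7.33×1.41 + 0.896×85.2)/(8.226) = 86.67/8.226 = 10.54 mg/L.
Initial deficit D₀ = C_s − DO₀ = 9.46 − 7.790 = 1.670 mg/L.
D(2.24) = [0.384×10.54/(0.283−0.384)](e^(−0.384×2.24) − e^(−0.283×2.24)) + 1.670 e^(−0.283×2.24)
= -40.06 × (0.4231 − 0.5305) + 1.670 × 0.5305 = 5.189 mg/L.
DO = 9.46 − 5.189 = 4.271 mg/L.

DO ≈ 4.27 mg/L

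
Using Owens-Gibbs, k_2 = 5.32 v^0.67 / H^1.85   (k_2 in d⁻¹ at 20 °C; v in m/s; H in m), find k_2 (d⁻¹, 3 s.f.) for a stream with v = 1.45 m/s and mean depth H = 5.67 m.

k_2 = 5.32 × 1.45^0.67 / 5.67^1.85 = 5.32 × 1.283 / 24.78 = 0.2754 d⁻¹.

k_2 ≈ 0.275 d⁻¹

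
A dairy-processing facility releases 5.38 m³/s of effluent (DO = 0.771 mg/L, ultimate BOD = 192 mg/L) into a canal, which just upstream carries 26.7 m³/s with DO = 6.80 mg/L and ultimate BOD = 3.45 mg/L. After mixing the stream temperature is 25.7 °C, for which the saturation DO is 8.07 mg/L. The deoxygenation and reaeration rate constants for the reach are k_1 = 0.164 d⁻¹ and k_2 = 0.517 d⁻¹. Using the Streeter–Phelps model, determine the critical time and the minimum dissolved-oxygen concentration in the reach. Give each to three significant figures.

t_c ≈ 2.83 d; minimum DO ≈ 1.07 mg/L

Mixed DO = (26.7×6.80 + 5.38×0.771)/(26.7+5.38) = 185.7/32.08 = 5.789 mg/L.
Mixed L₀ = (26.7×3.45 + 5.38×192)/(32.08) = 1125/32.08 = 35.07 mg/L.
Initial deficit D₀ = C_s − DO₀ = 8.07 − 5.789 = 2.281 mg/L.
t_c = (1/0.3530) ln[(0.517/0.164)(1 − 2.281×0.3530/(0.164×35.07))] = 2.833 × ln(2.711) = 2.825 d.
D_c = (0.164/0.517) × 35.07 × e^(−0.164×2.825) = 0.3172 × 35.07 × 0.6292 = 6.999 mg/L.
Minimum DO = 8.07 − 6.999 = 1.071 mg/L.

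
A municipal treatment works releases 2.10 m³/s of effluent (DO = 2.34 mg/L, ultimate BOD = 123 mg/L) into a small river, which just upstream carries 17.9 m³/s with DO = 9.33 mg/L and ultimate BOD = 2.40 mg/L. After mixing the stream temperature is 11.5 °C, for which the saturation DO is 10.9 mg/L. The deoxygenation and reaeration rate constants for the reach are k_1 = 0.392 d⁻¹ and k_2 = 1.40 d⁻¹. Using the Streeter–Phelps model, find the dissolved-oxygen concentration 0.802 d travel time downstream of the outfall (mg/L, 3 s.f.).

DO ≈ 7.78 mg/L

Mixed DO = (17.9×9.33 + 2.10×2.34)/(17.9+2.10) = 171.9/20.00 = 8.596 mg/L.
Mixed L₀ = (17.9×2.40 + 2.10×123)/(20.00) = 301.3/20.00 = 15.06 mg/L.
Initial deficit D₀ = C_s − DO₀ = 10.9 − 8.596 = 2.304 mg/L.
D(0.802) = [0.392×15.06/(1.40−0.392)](e^(−0.392×0.802) − e^(−1.40×0.802)) + 2.304 e^(−1.40×0.802)
= 5.858 × (0.7302 − 0.3254) + 2.304 × 0.3254 = 3.121 mg/L.
DO = 10.9 − 3.121 = 7.779 mg/L.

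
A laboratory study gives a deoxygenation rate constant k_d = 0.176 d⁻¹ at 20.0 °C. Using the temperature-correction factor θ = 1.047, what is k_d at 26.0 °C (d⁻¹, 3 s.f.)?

k_d ≈ 0.232 d⁻¹

k_d(T₂) = k_d(T₁) · θ^(T₂−T₁) = 0.176 × 1.047^(26.0−20.0)
= 0.176 × 1.047^6.00 = 0.176 × 1.317 = 0.2318 d⁻¹.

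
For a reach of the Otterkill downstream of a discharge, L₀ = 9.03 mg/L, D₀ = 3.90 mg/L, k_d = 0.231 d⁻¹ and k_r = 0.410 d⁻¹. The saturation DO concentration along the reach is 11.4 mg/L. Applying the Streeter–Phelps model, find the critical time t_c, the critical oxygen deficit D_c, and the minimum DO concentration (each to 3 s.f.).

t_c ≈ 0.929 d; D_c ≈ 4.11 mg/L; min DO ≈ 7.29 mg/L

With k_r/k_d = 1.775 and 1 − D₀(k_r−k_d)/(k_d L₀) = 0.6653,
t_c = ln(1.775 × 0.6653) / (0.410 − 0.231) = ln(1.181) / 0.1790 = 0.1663/0.1790 = 0.9289 d.
D_c = (k_d/k_r) L₀ e^(−k_d t_c) = (0.231/0.410) × 9.03 × e^(−0.231×0.9289) = 0.5634 × 9.03 × 0.8069 = 4.105 mg/L.
Minimum DO = C_s − D_c = 11.4 − 4.105 = 7.295 mg/L.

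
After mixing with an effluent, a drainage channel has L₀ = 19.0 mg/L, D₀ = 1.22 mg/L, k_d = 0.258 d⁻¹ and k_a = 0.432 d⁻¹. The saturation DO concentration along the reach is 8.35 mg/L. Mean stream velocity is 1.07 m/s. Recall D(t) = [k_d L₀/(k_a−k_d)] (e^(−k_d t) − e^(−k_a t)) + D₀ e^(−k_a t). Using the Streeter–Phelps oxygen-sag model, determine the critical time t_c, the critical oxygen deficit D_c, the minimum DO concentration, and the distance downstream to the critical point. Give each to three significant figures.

At the critical point dD/dt = 0, so k_d L₀ e^(−k_d t) = k_a D. Substituting D(t) from the Streeter–Phelps equation and solving for t gives
t_c = ln[(k_a/k_d)(1 − D₀(k_a−k_d)/(k_d L₀))] / (k_a−k_d).
Here k_a−k_d = 0.1740 d⁻¹ and 1 − D₀(k_a−k_d)/(k_d L₀) = 1 − 1.22×0.1740/(0.258×19.0) = 0.9567, so
t_c = ln(1.674 × 0.9567) / 0.1740 = 0.4712 / 0.1740 = 2.708 d.
L(t_c) = L₀ e^(−k_d t_c) = 19.0 × 0.4972 = 9.448 mg/L, and at the critical point k_a D_c = k_d L, so D_c = (0.258/0.432) × 9.448 = 5.642 mg/L.
Minimum DO = C_s − D_c = 8.35 − 5.642 = 2.708 mg/L.
x_c = v t_c = 1.07 m/s × 2.708 d × 86400 s/d = 250400 m ≈ 250 km.

t_c ≈ 2.71 d; D_c ≈ 5.64 mg/L; min DO ≈ 2.71 mg/L; x_c ≈ 250 km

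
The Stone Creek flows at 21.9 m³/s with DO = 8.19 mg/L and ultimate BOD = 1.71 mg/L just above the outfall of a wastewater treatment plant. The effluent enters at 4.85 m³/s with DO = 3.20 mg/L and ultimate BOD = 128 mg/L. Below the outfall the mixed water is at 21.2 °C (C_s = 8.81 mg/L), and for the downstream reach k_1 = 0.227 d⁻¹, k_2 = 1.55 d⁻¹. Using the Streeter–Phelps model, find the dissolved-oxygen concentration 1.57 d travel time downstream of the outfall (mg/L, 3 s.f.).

Mixed DO = (21.9×8.19 + 4.85×3.20)/(21.9+4.85) = 194.9/26.75 = 7.285 mg/L.
Mixed L₀ = (21.9×1.71 + 4.85×128)/(26.75) = 658.2/26.75 = 24.61 mg/L.
Initial deficit D₀ = C_s − DO₀ = 8.81 − 7.285 = 1.525 mg/L.
D(1.57) = [0.227×24.61/(1.55−0.227)](e^(−0.227×1.57) − e^(−1.55×1.57)) + 1.525 e^(−1.55×1.57)
= 4.222 × (0.7002 − 0.08773) + 1.525 × 0.08773 = 2.720 mg/L.
DO = 8.81 − 2.720 = 6.090 mg/L.

DO ≈ 6.09 mg/L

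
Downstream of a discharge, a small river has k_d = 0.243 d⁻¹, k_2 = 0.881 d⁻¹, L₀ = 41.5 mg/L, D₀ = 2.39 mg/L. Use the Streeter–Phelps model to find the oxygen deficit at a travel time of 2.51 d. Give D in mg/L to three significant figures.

D ≈ 7.12 mg/L

k_d L₀/(k_2−k_d) = 0.243×41.5/(0.881−0.243) = 10.08/0.6380 = 15.81 mg/L.
e^(−k_d t) = e^(−0.243×2.510) = 0.5434; e^(−k_2 t) = e^(−0.881×2.510) = 0.1096.
D = 15.81 × (0.5434 − 0.1096) + 2.39 × 0.1096 = 6.857 + 0.2618 = 7.119 mg/L.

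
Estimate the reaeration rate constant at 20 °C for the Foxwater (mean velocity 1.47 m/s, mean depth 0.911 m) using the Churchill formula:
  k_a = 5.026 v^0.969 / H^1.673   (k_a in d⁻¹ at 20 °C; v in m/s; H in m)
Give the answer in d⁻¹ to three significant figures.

k_a = 5.026 × 1.47^0.969 / 0.911^1.673 = 5.026 × 1.453 / 0.8556 = 8.533 d⁻¹.

k_a ≈ 8.53 d⁻¹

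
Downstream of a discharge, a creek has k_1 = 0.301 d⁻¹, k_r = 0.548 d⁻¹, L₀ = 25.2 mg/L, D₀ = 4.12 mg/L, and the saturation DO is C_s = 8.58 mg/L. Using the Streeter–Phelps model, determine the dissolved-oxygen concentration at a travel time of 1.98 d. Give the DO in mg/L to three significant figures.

k_1 L₀/(k_r−k_1) = 0.301×25.2/(0.548−0.301) = 7.585/0.2470 = 30.71 mg/L.
e^(−k_1 t) = e^(−0.301×1.980) = 0.5510; e^(−k_r t) = e^(−0.548×1.980) = 0.3379.
D = 30.71 × (0.5510 − 0.3379) + 4.12 × 0.3379 = 6.545 + 1.392 = 7.937 mg/L.
DO = C_s − D = 8.58 − 7.937 = 0.6427 mg/L.

DO ≈ 0.643 mg/L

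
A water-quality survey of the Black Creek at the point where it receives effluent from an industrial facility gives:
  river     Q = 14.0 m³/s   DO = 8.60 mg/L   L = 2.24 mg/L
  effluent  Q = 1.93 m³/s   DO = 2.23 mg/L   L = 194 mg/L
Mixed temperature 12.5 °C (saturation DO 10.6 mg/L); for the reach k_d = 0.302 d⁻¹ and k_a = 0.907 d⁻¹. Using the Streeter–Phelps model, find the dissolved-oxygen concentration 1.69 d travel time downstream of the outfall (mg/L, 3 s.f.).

DO ≈ 5.11 mg/L

Mixed DO = (14.0×8.60 + 1.93×2.23)/(14.0+1.93) = 124.7/15.93 = 7.828 mg/L.
Mixed L₀ = (14.0×2.24 + 1.93×194)/(15.93) = 405.8/15.93 = 25.47 mg/L.
Initial deficit D₀ = C_s − DO₀ = 10.6 − 7.828 = 2.772 mg/L.
D(1.69) = [0.302×25.47/(0.907−0.302)](e^(−0.302×1.69) − e^(−0.907×1.69)) + 2.772 e^(−0.907×1.69)
= 12.72 × (0.6003 − 0.2159) + 2.772 × 0.2159 = 5.486 mg/L.
DO = 10.6 − 5.486 = 5.114 mg/L.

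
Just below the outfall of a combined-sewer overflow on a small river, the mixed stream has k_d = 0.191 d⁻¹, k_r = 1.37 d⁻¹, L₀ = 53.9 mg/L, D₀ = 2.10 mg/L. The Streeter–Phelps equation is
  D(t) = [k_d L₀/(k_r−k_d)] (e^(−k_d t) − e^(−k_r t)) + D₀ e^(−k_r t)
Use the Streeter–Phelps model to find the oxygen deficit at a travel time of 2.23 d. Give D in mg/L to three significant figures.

k_d L₀/(k_r−k_d) = 0.191×53.9/(1.37−0.191) = 10.29/1.179 = 8.732 mg/L.
e^(−k_d t) = e^(−0.191×2.230) = 0.6532; e^(−k_r t) = e^(−1.37×2.230) = 0.04712.
D = 8.732 × (0.6532 − 0.04712) + 2.10 × 0.04712 = 5.292 + 0.09895 = 5.391 mg/L.

D ≈ 5.39 mg/L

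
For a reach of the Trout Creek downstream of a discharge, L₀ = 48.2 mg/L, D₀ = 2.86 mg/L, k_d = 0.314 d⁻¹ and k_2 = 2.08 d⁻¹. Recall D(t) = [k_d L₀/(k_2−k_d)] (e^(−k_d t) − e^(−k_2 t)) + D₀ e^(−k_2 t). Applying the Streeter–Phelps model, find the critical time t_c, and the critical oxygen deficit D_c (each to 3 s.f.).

t_c ≈ 0.841 d; D_c ≈ 5.59 mg/L

With k_2/k_d = 6.624 and 1 − D₀(k_2−k_d)/(k_d L₀) = 0.6663,
t_c = ln(6.624 × 0.6663) / (2.08 − 0.314) = ln(4.414) / 1.766 = 1.485/1.766 = 0.8407 d.
D_c = (k_d/k_2) L₀ e^(−k_d t_c) = (0.314/2.08) × 48.2 × e^(−0.314×0.8407) = 0.1510 × 48.2 × 0.7680 = 5.588 mg/L.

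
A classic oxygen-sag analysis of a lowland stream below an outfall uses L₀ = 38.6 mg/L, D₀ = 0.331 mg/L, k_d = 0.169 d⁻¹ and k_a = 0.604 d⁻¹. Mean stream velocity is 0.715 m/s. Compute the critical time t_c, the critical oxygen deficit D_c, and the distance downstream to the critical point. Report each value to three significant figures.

At the critical point dD/dt = 0, so k_d L₀ e^(−k_d t) = k_a D. Substituting D(t) from the Streeter–Phelps equation and solving for t gives
t_c = ln[(k_a/k_d)(1 − D₀(k_a−k_d)/(k_d L₀))] / (k_a−k_d).
Here k_a−k_d = 0.4350 d⁻¹ and 1 − D₀(k_a−k_d)/(k_d L₀) = 1 − 0.331×0.4350/(0.169×38.6) = 0.9779, so
t_c = ln(3.574 × 0.9779) / 0.4350 = 1.251 / 0.4350 = 2.877 d.
D_c = (k_d/k_a) L₀ e^(−k_d t_c) = (0.169/0.604) × 38.6 × e^(−0.169×2.877) = 0.2798 × 38.6 × 0.6150 = 6.642 mg/L.
x_c = v t_c = 0.715 m/s × 2.877 d × 86400 s/d = 177700 m ≈ 178 km.

t_c ≈ 2.88 d; D_c ≈ 6.64 mg/L; x_c ≈ 178 km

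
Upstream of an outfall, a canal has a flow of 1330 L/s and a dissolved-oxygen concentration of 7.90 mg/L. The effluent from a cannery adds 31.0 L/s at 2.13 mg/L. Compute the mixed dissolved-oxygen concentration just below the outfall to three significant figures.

Flow-weighted mixing: C = (Q_r C_r + Q_w C_w)/(Q_r + Q_w)
= (1330×7.90 + 31.0×2.13)/(1330 + 31.0) = 10570/1361 = 7.769 mg/L.

7.77 mg/L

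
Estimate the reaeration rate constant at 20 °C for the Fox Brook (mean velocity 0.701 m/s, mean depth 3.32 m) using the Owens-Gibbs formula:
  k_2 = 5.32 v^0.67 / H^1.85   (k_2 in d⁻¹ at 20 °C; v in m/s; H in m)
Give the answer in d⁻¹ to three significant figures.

k_2 ≈ 0.455 d⁻¹

k_2 = 5.32 × 0.701^0.67 / 3.32^1.85 = 5.32 × 0.7882 / 9.207 = 0.4554 d⁻¹.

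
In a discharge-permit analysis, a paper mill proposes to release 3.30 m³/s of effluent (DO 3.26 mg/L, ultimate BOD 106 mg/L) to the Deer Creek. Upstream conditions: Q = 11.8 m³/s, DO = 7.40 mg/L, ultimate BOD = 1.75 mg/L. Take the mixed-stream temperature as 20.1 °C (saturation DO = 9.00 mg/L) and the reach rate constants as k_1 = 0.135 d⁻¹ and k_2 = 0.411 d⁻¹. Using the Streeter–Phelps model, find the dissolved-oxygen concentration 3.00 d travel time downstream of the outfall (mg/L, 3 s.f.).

DO ≈ 3.76 mg/L

Mixed DO = (11.8×7.40 + 3.30×3.26)/(11.8+3.30) = 98.08/15.10 = 6.495 mg/L.
Mixed L₀ = (11.8×1.75 + 3.30×106)/(15.10) = 370.4/15.10 = 24.53 mg/L.
Initial deficit D₀ = C_s − DO₀ = 9.00 − 6.495 = 2.505 mg/L.
D(3.00) = [0.135×24.53/(0.411−0.135)](e^(−0.135×3.00) − e^(−0.411×3.00)) + 2.505 e^(−0.411×3.00)
= 12.00 × (0.6670 − 0.2914) + 2.505 × 0.2914 = 5.237 mg/L.
DO = 9.00 − 5.237 = 3.763 mg/L.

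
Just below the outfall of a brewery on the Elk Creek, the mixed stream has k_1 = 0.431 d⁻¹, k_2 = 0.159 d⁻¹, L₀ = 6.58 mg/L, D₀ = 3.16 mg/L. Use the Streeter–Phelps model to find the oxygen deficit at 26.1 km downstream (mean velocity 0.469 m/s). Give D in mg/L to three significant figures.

Travel time t = x/v = 26.1 km / (0.469 m/s) = 26100 m / 0.469 m/s = 55650 s = 0.6441 d.
k_1 L₀/(k_2−k_1) = 0.431×6.58/(0.159−0.431) = 2.836/-0.2720 = -10.43 mg/L.
e^(−k_1 t) = e^(−0.431×0.6441) = 0.7576; e^(−k_2 t) = e^(−0.159×0.6441) = 0.9027.
D = -10.43 × (0.7576 − 0.9027) + 3.16 × 0.9027 = 1.512 + 2.852 = 4.365 mg/L.

D ≈ 4.36 mg/L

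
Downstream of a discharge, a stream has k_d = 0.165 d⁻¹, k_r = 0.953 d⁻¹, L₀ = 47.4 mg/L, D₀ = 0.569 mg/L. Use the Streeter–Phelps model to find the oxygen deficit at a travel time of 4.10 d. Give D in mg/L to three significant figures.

D ≈ 4.86 mg/L

k_d L₀/(k_r−k_d) = 0.165×47.4/(0.953−0.165) = 7.821/0.7880 = 9.925 mg/L.
e^(−k_d t) = e^(−0.165×4.100) = 0.5084; e^(−k_r t) = e^(−0.953×4.100) = 0.02009.
D = 9.925 × (0.5084 − 0.02009) + 0.569 × 0.02009 = 4.846 + 0.01143 = 4.858 mg/L.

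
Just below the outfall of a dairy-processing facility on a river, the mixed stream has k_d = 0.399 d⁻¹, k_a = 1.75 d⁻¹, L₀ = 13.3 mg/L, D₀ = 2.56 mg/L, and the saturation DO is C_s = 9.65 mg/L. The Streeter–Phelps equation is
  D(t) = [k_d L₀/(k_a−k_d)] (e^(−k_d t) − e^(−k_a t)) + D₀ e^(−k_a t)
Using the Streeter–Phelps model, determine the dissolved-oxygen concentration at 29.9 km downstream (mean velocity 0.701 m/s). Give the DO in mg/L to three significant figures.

DO ≈ 7.00 mg/L

Travel time t = x/v = 29.9 km / (0.701 m/s) = 29900 m / 0.701 m/s = 42650 s = 0.4937 d.
k_d L₀/(k_a−k_d) = 0.399×13.3/(1.75−0.399) = 5.307/1.351 = 3.928 mg/L.
e^(−k_d t) = e^(−0.399×0.4937) = 0.8212; e^(−k_a t) = e^(−1.75×0.4937) = 0.4215.
D = 3.928 × (0.8212 − 0.4215) + 2.56 × 0.4215 = 1.570 + 1.079 = 2.649 mg/L.
DO = C_s − D = 9.65 − 2.649 = 7.001 mg/L.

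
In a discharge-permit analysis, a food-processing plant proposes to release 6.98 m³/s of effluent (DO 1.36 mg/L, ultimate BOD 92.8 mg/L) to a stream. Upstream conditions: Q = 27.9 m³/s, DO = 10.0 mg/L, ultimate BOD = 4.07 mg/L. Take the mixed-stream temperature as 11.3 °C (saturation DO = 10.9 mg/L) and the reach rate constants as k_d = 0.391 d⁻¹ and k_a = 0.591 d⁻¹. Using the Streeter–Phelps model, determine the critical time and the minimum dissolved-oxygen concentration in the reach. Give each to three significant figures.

Mixed DO = (27.9×10.0 + 6.98×1.36)/(27.9+6.98) = 288.5/34.88 = 8.271 mg/L.
Mixed L₀ = (27.9×4.07 + 6.98×92.8)/(34.88) = 761.3/34.88 = 21.83 mg/L.
Initial deficit D₀ = C_s − DO₀ = 10.9 − 8.271 = 2.629 mg/L.
t_c = (1/0.2000) ln[(0.591/0.391)(1 − 2.629×0.2000/(0.391×21.83))] = 5.000 × ln(1.418) = 1.748 d.
D_c = (0.391/0.591) × 21.83 × e^(−0.391×1.748) = 0.6616 × 21.83 × 0.5049 = 7.291 mg/L.
Minimum DO = 10.9 − 7.291 = 3.609 mg/L.

t_c ≈ 1.75 d; minimum DO ≈ 3.61 mg/L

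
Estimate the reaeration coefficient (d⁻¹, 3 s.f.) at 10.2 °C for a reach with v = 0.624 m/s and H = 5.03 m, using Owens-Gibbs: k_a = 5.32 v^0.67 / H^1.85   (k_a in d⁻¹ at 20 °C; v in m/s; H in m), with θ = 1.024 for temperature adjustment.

k_a(20) = 5.32 × 0.624^0.67 / 5.03^1.85 = 5.32 × 0.7291 / 19.86 = 0.1953 d⁻¹.
k_a(10.2) = 0.1953 × 1.024^(10.2−20) = 0.1953 × 0.7926 = 0.1548 d⁻¹.

k_a ≈ 0.155 d⁻¹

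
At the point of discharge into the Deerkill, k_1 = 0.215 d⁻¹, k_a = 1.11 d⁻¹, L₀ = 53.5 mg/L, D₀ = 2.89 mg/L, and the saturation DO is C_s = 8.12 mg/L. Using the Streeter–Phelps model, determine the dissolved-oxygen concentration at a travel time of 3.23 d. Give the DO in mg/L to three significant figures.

k_1 L₀/(k_a−k_1) = 0.215×53.5/(1.11−0.215) = 11.50/0.8950 = 12.85 mg/L.
e^(−k_1 t) = e^(−0.215×3.230) = 0.4993; e^(−k_a t) = e^(−1.11×3.230) = 0.02773.
D = 12.85 × (0.4993 − 0.02773) + 2.89 × 0.02773 = 6.061 + 0.08013 = 6.141 mg/L.
DO = C_s − D = 8.12 − 6.141 = 1.979 mg/L.

DO ≈ 1.98 mg/L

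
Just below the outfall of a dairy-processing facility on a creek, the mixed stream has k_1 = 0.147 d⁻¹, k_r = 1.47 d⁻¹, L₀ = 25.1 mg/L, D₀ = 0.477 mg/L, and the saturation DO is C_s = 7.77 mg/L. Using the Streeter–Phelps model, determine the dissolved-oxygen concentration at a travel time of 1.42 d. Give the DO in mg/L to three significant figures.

k_1 L₀/(k_r−k_1) = 0.147×25.1/(1.47−0.147) = 3.690/1.323 = 2.789 mg/L.
e^(−k_1 t) = e^(−0.147×1.420) = 0.8116; e^(−k_r t) = e^(−1.47×1.420) = 0.1240.
D = 2.789 × (0.8116 − 0.1240) + 0.477 × 0.1240 = 1.918 + 0.05915 = 1.977 mg/L.
DO = C_s − D = 7.77 − 1.977 = 5.793 mg/L.

DO ≈ 5.79 mg/L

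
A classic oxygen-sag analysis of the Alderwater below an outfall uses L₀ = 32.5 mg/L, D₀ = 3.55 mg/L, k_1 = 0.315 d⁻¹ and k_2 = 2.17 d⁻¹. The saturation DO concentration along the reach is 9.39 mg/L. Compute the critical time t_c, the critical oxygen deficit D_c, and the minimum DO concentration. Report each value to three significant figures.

t_c = [1/(k_2−k_1)] ln[(k_2/k_1)(1 − D₀(k_2−k_1)/(k_1 L₀))]
= [1/(2.17−0.315)] ln[(2.17/0.315)(1 − 3.55×1.855/(0.315×32.5))]
= (1/1.855) ln[6.889 × 0.3568] = 0.5391 × ln(2.458) = 0.5391 × 0.8992 = 0.4847 d.
D_c = (k_1/k_2) L₀ e^(−k_1 t_c) = (0.315/2.17) × 32.5 × e^(−0.315×0.4847) = 0.1452 × 32.5 × 0.8584 = 4.050 mg/L.
Minimum DO = C_s − D_c = 9.39 − 4.050 = 5.340 mg/L.

t_c ≈ 0.485 d; D_c ≈ 4.05 mg/L; min DO ≈ 5.34 mg/L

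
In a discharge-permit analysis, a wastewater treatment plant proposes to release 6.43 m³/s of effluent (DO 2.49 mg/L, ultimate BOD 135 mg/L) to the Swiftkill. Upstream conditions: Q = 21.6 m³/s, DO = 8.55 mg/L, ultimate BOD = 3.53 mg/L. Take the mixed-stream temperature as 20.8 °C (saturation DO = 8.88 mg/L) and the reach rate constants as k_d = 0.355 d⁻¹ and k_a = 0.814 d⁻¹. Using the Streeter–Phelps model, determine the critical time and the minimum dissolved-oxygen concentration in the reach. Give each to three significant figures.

Mixed DO = (21.6×8.55 + 6.43×2.49)/(21.6+6.43) = 200.7/28.03 = 7.160 mg/L.
Mixed L₀ = (21.6×3.53 + 6.43×135)/(28.03) = 944.3/28.03 = 33.69 mg/L.
Initial deficit D₀ = C_s − DO₀ = 8.88 − 7.160 = 1.720 mg/L.
t_c = (1/0.4590) ln[(0.814/0.355)(1 − 1.720×0.4590/(0.355×33.69))] = 2.179 × ln(2.142) = 1.659 d.
D_c = (0.355/0.814) × 33.69 × e^(−0.355×1.659) = 0.4361 × 33.69 × 0.5549 = 8.153 mg/L.
Minimum DO = 8.88 − 8.153 = 0.7275 mg/L.

t_c ≈ 1.66 d; minimum DO ≈ 0.727 mg/L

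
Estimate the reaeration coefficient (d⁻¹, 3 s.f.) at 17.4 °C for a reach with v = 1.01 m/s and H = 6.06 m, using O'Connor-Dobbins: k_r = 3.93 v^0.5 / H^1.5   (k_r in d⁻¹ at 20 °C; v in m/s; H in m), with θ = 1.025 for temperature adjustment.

k_r ≈ 0.248 d⁻¹

k_r(20) = 3.93 × 1.01^0.5 / 6.06^1.5 = 3.93 × 1.005 / 14.92 = 0.2648 d⁻¹.
k_r(17.4) = 0.2648 × 1.025^(17.4−20) = 0.2648 × 0.9378 = 0.2483 d⁻¹.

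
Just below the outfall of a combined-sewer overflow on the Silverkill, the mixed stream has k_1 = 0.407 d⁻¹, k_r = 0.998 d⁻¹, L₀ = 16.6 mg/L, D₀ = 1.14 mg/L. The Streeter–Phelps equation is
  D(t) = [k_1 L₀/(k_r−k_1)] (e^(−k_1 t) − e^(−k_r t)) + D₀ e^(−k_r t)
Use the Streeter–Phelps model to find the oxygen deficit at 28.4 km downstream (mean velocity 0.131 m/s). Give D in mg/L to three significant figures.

Travel time t = x/v = 28.4 km / (0.131 m/s) = 28400 m / 0.131 m/s = 216800 s = 2.509 d.
k_1 L₀/(k_r−k_1) = 0.407×16.6/(0.998−0.407) = 6.756/0.5910 = 11.43 mg/L.
e^(−k_1 t) = e^(−0.407×2.509) = 0.3601; e^(−k_r t) = e^(−0.998×2.509) = 0.08174.
D = 11.43 × (0.3601 − 0.08174) + 1.14 × 0.08174 = 3.183 + 0.09319 = 3.276 mg/L.

D ≈ 3.28 mg/L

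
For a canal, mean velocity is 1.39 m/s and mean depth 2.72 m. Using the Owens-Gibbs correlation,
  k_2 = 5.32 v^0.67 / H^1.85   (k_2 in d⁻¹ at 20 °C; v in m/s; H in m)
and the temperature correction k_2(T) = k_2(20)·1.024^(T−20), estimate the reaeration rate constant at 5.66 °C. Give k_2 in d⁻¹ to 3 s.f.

k_2 ≈ 0.741 d⁻¹

k_2(20) = 5.32 × 1.39^0.67 / 2.72^1.85 = 5.32 × 1.247 / 6.367 = 1.042 d⁻¹.
k_2(5.66) = 1.042 × 1.024^(5.66−20) = 1.042 × 0.7117 = 0.7414 d⁻¹.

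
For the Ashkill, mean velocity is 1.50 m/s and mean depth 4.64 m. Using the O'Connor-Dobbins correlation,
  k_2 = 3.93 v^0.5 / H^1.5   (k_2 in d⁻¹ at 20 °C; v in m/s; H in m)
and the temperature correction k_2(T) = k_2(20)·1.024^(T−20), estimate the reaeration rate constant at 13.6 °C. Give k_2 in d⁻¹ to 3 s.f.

k_2(20) = 3.93 × 1.50^0.5 / 4.64^1.5 = 3.93 × 1.225 / 9.995 = 0.4816 d⁻¹.
k_2(13.6) = 0.4816 × 1.024^(13.6−20) = 0.4816 × 0.8592 = 0.4138 d⁻¹.

k_2 ≈ 0.414 d⁻¹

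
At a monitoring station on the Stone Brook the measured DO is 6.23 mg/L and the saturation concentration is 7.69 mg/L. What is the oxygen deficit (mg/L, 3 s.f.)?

D ≈ 1.46 mg/L

D = C_s − C = 7.69 − 6.23 = 1.46 mg/L.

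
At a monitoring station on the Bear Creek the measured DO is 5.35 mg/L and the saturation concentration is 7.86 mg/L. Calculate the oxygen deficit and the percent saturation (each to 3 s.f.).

D = C_s − C = 7.86 − 5.35 = 2.51 mg/L.
% saturation = 5.35/7.86 × 100 = 68.1 %.

D ≈ 2.51 mg/L; 68.1 % saturation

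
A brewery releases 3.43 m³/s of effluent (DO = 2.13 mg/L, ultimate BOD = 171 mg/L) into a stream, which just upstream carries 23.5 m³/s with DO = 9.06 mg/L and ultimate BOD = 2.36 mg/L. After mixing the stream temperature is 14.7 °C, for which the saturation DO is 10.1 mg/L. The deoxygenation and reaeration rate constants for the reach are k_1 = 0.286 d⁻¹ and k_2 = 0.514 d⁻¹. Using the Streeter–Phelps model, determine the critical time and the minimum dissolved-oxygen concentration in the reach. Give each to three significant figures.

t_c ≈ 2.28 d; minimum DO ≈ 3.19 mg/L

Mixed DO = (23.5×9.06 + 3.43×2.13)/(23.5+3.43) = 220.2/26.93 = 8.177 mg/L.
Mixed L₀ = (23.5×2.36 + 3.43×171)/(26.93) = 642.0/26.93 = 23.84 mg/L.
Initial deficit D₀ = C_s − DO₀ = 10.1 − 8.177 = 1.923 mg/L.
t_c = (1/0.2280) ln[(0.514/0.286)(1 − 1.923×0.2280/(0.286×23.84))] = 4.386 × ln(1.682) = 2.280 d.
D_c = (0.286/0.514) × 23.84 × e^(−0.286×2.280) = 0.5564 × 23.84 × 0.5210 = 6.911 mg/L.
Minimum DO = 10.1 − 6.911 = 3.189 mg/L.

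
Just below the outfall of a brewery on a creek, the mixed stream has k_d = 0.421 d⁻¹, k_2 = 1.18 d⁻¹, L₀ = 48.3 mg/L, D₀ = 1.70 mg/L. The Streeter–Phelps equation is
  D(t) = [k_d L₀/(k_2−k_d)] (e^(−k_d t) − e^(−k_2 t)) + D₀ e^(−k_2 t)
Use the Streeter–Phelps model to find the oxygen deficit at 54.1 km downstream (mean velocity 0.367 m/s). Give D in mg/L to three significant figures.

D ≈ 9.71 mg/L

Travel time t = x/v = 54.1 km / (0.367 m/s) = 54100 m / 0.367 m/s = 147400 s = 1.706 d.
k_d L₀/(k_2−k_d) = 0.421×48.3/(1.18−0.421) = 20.33/0.7590 = 26.79 mg/L.
e^(−k_d t) = e^(−0.421×1.706) = 0.4876; e^(−k_2 t) = e^(−1.18×1.706) = 0.1336.
D = 26.79 × (0.4876 − 0.1336) + 1.70 × 0.1336 = 9.485 + 0.2270 = 9.712 mg/L.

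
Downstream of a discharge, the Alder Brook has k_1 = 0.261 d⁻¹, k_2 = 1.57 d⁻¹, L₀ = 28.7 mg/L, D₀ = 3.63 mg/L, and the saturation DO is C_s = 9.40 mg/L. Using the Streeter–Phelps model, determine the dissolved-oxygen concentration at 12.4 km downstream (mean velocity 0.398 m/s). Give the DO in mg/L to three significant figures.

Travel time t = x/v = 12.4 km / (0.398 m/s) = 12400 m / 0.398 m/s = 31160 s = 0.3606 d.
k_1 L₀/(k_2−k_1) = 0.261×28.7/(1.57−0.261) = 7.491/1.309 = 5.722 mg/L.
e^(−k_1 t) = e^(−0.261×0.3606) = 0.9102; e^(−k_2 t) = e^(−1.57×0.3606) = 0.5677.
D = 5.722 × (0.9102 − 0.5677) + 3.63 × 0.5677 = 1.960 + 2.061 = 4.021 mg/L.
DO = C_s − D = 9.40 − 4.021 = 5.379 mg/L.

DO ≈ 5.38 mg/L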